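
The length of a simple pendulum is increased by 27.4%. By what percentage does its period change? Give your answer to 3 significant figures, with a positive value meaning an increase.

12.9%

T ∝ √L, so T'/T = √(1.274) = 1.129.
Percentage change in T = (1.129 − 1) × 100% = 12.9%.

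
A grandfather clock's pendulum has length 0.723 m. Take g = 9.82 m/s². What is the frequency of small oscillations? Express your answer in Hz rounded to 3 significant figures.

T = 2π√(L/g) = 2π√(0.723/9.82) = 1.705 s, so f = 1/T = 0.587 Hz.

0.587 Hz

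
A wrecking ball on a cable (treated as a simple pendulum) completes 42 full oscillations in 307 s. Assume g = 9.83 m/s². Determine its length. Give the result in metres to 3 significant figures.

T = 307/42 = 7.310 s.
From T = 2π√(L/g), L = gT²/(4π²) = 9.83 × 7.310²/(4π²) = 13.3 m.

13.3 m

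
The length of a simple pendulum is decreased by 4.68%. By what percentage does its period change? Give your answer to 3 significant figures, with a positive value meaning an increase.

-2.37%

T ∝ √L, so T'/T = √(0.9532) = 0.9763.
Percentage change in T = (0.9763 − 1) × 100% = -2.37%.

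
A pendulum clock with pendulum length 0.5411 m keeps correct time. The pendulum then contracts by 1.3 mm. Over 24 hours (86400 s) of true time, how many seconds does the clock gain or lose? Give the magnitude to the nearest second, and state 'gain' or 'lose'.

T ∝ √L, so T'/T = √(0.53980/0.5411) = 0.998798.
In 86400 s of true time the clock registers 86400/0.998798 = 86504.0 s, so it gains 104 s.

gain 104 s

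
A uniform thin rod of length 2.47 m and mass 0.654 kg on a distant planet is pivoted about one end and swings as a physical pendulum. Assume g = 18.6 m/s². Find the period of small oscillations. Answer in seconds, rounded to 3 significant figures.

For a physical pendulum T = 2π√(I/(mgd)), with d = 1.235 m from pivot to centre of mass.
I_cm = mL²/12 = 0.654 × 2.47²/12 = 0.3325 kg·m²; I = I_cm + md² = 0.3325 + 0.654 × 1.235² = 1.330 kg·m².
T = 2π√(1.330/(0.654 × 18.6 × 1.235)) = 1.87 s.

1.87 s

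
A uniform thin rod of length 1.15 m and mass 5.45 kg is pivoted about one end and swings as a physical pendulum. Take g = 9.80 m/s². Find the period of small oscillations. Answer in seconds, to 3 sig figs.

For a physical pendulum T = 2π√(I/(mgd)), with d = 0.5750 m from pivot to centre of mass.
I_cm = mL²/12 = 5.45 × 1.15²/12 = 0.6006 kg·m²; I = I_cm + md² = 0.6006 + 5.45 × 0.5750² = 2.403 kg·m².
T = 2π√(2.403/(5.45 × 9.80 × 0.5750)) = 1.76 s.

1.76 s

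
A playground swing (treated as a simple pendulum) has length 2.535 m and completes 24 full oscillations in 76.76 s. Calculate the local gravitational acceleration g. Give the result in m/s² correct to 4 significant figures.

9.783 m/s²

T = 76.76/24 = 3.1983 s.
From T = 2π√(L/g), g = 4π²L/T² = 4π² × 2.535/3.1983² = 9.783 m/s².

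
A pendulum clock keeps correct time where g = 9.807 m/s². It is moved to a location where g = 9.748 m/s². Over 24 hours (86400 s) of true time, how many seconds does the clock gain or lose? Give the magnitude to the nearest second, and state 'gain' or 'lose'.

The clock's period scales as T ∝ 1/√g, so T'/T = √(9.807/9.748) = 1.00302.
In 86400 s of true time the clock registers 86400/1.00302 = 86139.7 s, so it loses 260 s.

lose 260 s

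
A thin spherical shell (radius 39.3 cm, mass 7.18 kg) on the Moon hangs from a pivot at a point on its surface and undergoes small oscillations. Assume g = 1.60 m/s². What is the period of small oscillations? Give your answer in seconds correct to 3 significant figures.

4.02 s

I_cm = (2/3)mr² = 0.7393 kg·m². The pivot is at distance d = 0.393 m from the centre of mass.
By the parallel-axis theorem, I = I_cm + md² = 0.7393 + 1.109 = 1.848 kg·m².
T = 2π√(I/(mgd)) = 2π√(1.848/(7.18 × 1.60 × 0.393)) = 4.02 s.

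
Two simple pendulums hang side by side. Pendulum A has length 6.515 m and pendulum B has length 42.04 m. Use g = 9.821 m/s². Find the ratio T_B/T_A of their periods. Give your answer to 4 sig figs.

2.540

T ∝ √L, so T_B/T_A = √(L_B/L_A) = √(42.04/6.515) = 2.540.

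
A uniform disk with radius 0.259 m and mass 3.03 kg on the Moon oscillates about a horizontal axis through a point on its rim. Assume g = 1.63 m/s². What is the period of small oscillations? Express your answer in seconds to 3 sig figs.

I_cm = ½mr² = 0.1016 kg·m². The pivot is at distance d = 0.259 m from the centre of mass.
By the parallel-axis theorem, I = I_cm + md² = 0.1016 + 0.2033 = 0.3049 kg·m².
T = 2π√(I/(mgd)) = 2π√(0.3049/(3.03 × 1.63 × 0.259)) = 3.07 s.

3.07 s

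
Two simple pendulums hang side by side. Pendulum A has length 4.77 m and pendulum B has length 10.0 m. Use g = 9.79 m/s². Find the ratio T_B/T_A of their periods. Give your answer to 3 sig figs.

1.45

T ∝ √L, so T_B/T_A = √(L_B/L_A) = √(10.0/4.77) = 1.45.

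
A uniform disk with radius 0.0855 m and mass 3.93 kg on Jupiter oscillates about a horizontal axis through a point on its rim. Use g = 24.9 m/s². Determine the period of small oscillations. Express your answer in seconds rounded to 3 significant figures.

I_cm = ½mr² = 0.01436 kg·m². The pivot is at distance d = 0.0855 m from the centre of mass.
By the parallel-axis theorem, I = I_cm + md² = 0.01436 + 0.02873 = 0.04309 kg·m².
T = 2π√(I/(mgd)) = 2π√(0.04309/(3.93 × 24.9 × 0.0855)) = 0.451 s.

0.451 s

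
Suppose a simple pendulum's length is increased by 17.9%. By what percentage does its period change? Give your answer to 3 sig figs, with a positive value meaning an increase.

T ∝ √L, so T'/T = √(1.179) = 1.086.
Percentage change in T = (1.086 − 1) × 100% = 8.58%.

8.58%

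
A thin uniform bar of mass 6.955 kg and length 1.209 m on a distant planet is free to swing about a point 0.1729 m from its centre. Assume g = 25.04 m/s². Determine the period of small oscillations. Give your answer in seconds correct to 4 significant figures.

1.176 s

For a physical pendulum T = 2π√(I/(mgd)), with d = 0.17290 m from pivot to centre of mass.
I_cm = mL²/12 = 6.955 × 1.209²/12 = 0.84717 kg·m²; I = I_cm + md² = 0.84717 + 6.955 × 0.17290² = 1.0551 kg·m².
T = 2π√(1.0551/(6.955 × 25.04 × 0.17290)) = 1.176 s.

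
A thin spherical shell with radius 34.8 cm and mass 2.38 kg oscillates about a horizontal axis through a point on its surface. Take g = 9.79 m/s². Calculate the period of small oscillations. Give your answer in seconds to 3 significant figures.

1.53 s

I_cm = (2/3)mr² = 0.1922 kg·m². The pivot is at distance d = 0.348 m from the centre of mass.
By the parallel-axis theorem, I = I_cm + md² = 0.1922 + 0.2882 = 0.4804 kg·m².
T = 2π√(I/(mgd)) = 2π√(0.4804/(2.38 × 9.79 × 0.348)) = 1.53 s.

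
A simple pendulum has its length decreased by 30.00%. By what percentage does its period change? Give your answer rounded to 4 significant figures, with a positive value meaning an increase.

-16.33%

T ∝ √L, so T'/T = √(0.70000) = 0.83666.
Percentage change in T = (0.83666 − 1) × 100% = -16.33%.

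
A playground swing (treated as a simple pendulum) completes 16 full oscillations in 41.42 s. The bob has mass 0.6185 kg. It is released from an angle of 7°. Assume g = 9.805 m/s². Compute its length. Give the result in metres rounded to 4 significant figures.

T = 41.42/16 = 2.5888 s.
From T = 2π√(L/g), L = gT²/(4π²) = 9.805 × 2.5888²/(4π²) = 1.664 m.

1.664 m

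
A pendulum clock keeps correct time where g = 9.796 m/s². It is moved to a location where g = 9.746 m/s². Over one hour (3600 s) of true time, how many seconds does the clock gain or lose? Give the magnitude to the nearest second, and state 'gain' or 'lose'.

The clock's period scales as T ∝ 1/√g, so T'/T = √(9.796/9.746) = 1.00256.
In 3600 s of true time the clock registers 3600/1.00256 = 3590.8 s, so it loses 9 s.

lose 9 s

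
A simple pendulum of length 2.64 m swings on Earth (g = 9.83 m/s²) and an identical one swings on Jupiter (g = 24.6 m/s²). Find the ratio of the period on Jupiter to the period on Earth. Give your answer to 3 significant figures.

T ∝ 1/√g, so T₂/T₁ = √(g₁/g₂) = √(9.83/24.6) = 0.632.

0.632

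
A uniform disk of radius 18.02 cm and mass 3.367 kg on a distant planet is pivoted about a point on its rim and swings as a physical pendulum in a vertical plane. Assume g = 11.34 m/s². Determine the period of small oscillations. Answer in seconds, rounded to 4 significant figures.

I_cm = ½mr² = 0.054667 kg·m². The pivot is at distance d = 0.1802 m from the centre of mass.
By the parallel-axis theorem, I = I_cm + md² = 0.054667 + 0.10933 = 0.16400 kg·m².
T = 2π√(I/(mgd)) = 2π√(0.16400/(3.367 × 11.34 × 0.1802)) = 0.9701 s.

0.9701 s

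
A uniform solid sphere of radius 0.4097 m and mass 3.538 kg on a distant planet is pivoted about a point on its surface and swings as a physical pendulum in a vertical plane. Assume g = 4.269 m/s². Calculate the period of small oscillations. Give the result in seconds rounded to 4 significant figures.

I_cm = (2/5)mr² = 0.23755 kg·m². The pivot is at distance d = 0.4097 m from the centre of mass.
By the parallel-axis theorem, I = I_cm + md² = 0.23755 + 0.59387 = 0.83141 kg·m².
T = 2π√(I/(mgd)) = 2π√(0.83141/(3.538 × 4.269 × 0.4097)) = 2.303 s.

2.303 s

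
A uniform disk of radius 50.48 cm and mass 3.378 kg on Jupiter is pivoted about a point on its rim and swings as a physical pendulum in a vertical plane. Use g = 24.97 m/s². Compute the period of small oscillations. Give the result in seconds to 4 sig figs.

I_cm = ½mr² = 0.43040 kg·m². The pivot is at distance d = 0.5048 m from the centre of mass.
By the parallel-axis theorem, I = I_cm + md² = 0.43040 + 0.86079 = 1.2912 kg·m².
T = 2π√(I/(mgd)) = 2π√(1.2912/(3.378 × 24.97 × 0.5048)) = 1.094 s.

1.094 s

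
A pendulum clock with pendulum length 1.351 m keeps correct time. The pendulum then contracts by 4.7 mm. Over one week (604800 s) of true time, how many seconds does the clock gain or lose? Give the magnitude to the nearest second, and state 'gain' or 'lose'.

T ∝ √L, so T'/T = √(1.34630/1.351) = 0.998259.
In 604800 s of true time the clock registers 604800/0.998259 = 605854.8 s, so it gains 1055 s.

gain 1055 s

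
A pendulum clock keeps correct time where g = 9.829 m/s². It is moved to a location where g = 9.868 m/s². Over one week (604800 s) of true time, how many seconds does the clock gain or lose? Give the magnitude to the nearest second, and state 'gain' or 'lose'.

The clock's period scales as T ∝ 1/√g, so T'/T = √(9.829/9.868) = 0.998022.
In 604800 s of true time the clock registers 604800/0.998022 = 605998.7 s, so it gains 1199 s.

gain 1199 s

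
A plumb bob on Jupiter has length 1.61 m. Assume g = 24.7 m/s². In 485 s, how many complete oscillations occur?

T = 2π√(L/g) = 2π√(1.61/24.7) = 1.604 s.
Number of complete oscillations = ⌊485/1.604⌋ = ⌊302.3⌋ = 302.

302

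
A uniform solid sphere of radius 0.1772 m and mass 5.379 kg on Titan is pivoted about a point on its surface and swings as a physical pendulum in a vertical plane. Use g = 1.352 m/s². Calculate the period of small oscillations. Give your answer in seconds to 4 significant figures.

I_cm = (2/5)mr² = 0.067560 kg·m². The pivot is at distance d = 0.1772 m from the centre of mass.
By the parallel-axis theorem, I = I_cm + md² = 0.067560 + 0.16890 = 0.23646 kg·m².
T = 2π√(I/(mgd)) = 2π√(0.23646/(5.379 × 1.352 × 0.1772)) = 2.691 s.

2.691 s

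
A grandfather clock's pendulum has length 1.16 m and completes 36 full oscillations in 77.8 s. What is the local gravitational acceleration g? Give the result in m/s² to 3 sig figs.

9.81 m/s²

T = 77.8/36 = 2.161 s.
From T = 2π√(L/g), g = 4π²L/T² = 4π² × 1.16/2.161² = 9.81 m/s².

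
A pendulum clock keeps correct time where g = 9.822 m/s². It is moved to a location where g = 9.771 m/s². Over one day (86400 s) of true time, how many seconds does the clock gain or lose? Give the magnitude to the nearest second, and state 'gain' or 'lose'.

The clock's period scales as T ∝ 1/√g, so T'/T = √(9.822/9.771) = 1.00261.
In 86400 s of true time the clock registers 86400/1.00261 = 86175.4 s, so it loses 225 s.

lose 225 s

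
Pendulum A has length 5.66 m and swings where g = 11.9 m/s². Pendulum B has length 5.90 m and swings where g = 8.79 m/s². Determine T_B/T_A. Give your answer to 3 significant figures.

1.19

T = 2π√(L/g), so T_B/T_A = √((L_B/g_B)/(L_A/g_A)) = √((5.90/8.79)/(5.66/11.9)) = 1.19.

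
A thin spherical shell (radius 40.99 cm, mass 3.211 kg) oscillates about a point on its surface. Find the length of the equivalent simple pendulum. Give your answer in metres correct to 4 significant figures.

The equivalent simple-pendulum length is L_eq = I/(md), where I is about the pivot and d = 0.40990 m.
I_cm = (2/3)mR² = 0.35967 kg·m², so I = I_cm + md² = 0.35967 + 0.53951 = 0.89918 kg·m².
L_eq = 0.89918/(3.211 × 0.40990) = 0.6832 m.

0.6832 m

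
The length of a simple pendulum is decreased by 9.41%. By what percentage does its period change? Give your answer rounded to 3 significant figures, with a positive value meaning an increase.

-4.82%

T ∝ √L, so T'/T = √(0.9059) = 0.9518.
Percentage change in T = (0.9518 − 1) × 100% = -4.82%.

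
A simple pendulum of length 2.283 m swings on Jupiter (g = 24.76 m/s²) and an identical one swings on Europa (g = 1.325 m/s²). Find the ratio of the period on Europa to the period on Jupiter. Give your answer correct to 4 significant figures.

T ∝ 1/√g, so T₂/T₁ = √(g₁/g₂) = √(24.76/1.325) = 4.323.

4.323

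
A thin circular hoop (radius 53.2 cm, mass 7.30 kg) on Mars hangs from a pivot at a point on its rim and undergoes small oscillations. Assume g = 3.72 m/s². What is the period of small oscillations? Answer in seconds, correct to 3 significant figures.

3.36 s

I_cm = mr² = 2.066 kg·m². The pivot is at distance d = 0.532 m from the centre of mass.
By the parallel-axis theorem, I = I_cm + md² = 2.066 + 2.066 = 4.132 kg·m².
T = 2π√(I/(mgd)) = 2π√(4.132/(7.30 × 3.72 × 0.532)) = 3.36 s.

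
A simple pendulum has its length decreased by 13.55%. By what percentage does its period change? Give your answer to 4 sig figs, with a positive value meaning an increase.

T ∝ √L, so T'/T = √(0.86450) = 0.92978.
Percentage change in T = (0.92978 − 1) × 100% = -7.022%.

-7.022%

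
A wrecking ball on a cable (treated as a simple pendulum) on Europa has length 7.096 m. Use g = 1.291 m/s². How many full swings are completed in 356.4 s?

T = 2π√(L/g) = 2π√(7.096/1.291) = 14.731 s.
Number of complete oscillations = ⌊356.4/14.731⌋ = ⌊24.194⌋ = 24.

24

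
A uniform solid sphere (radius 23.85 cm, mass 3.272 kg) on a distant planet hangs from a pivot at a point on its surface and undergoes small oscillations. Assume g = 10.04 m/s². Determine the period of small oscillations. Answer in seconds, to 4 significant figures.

I_cm = (2/5)mr² = 0.074447 kg·m². The pivot is at distance d = 0.2385 m from the centre of mass.
By the parallel-axis theorem, I = I_cm + md² = 0.074447 + 0.18612 = 0.26057 kg·m².
T = 2π√(I/(mgd)) = 2π√(0.26057/(3.272 × 10.04 × 0.2385)) = 1.146 s.

1.146 s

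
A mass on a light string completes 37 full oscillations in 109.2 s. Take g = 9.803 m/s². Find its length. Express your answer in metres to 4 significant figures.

T = 109.2/37 = 2.9514 s.
From T = 2π√(L/g), L = gT²/(4π²) = 9.803 × 2.9514²/(4π²) = 2.163 m.

2.163 m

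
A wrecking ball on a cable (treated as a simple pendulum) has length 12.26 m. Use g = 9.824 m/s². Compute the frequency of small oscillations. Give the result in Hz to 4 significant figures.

0.1425 Hz

T = 2π√(L/g) = 2π√(12.26/9.824) = 7.0191 s, so f = 1/T = 0.1425 Hz.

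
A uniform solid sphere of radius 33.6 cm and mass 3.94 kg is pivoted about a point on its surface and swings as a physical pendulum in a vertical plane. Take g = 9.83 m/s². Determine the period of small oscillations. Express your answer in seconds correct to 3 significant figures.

1.37 s

I_cm = (2/5)mr² = 0.1779 kg·m². The pivot is at distance d = 0.336 m from the centre of mass.
By the parallel-axis theorem, I = I_cm + md² = 0.1779 + 0.4448 = 0.6227 kg·m².
T = 2π√(I/(mgd)) = 2π√(0.6227/(3.94 × 9.83 × 0.336)) = 1.37 s.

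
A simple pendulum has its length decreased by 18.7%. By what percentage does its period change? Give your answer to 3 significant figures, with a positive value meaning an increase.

T ∝ √L, so T'/T = √(0.8130) = 0.9017.
Percentage change in T = (0.9017 − 1) × 100% = -9.83%.

-9.83%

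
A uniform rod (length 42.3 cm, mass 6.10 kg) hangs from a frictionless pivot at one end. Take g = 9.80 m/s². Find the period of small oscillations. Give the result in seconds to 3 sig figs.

For a physical pendulum T = 2π√(I/(mgd)), with d = 0.2115 m from pivot to centre of mass.
I_cm = mL²/12 = 6.10 × 0.423²/12 = 0.09096 kg·m²; I = I_cm + md² = 0.09096 + 6.10 × 0.2115² = 0.3638 kg·m².
T = 2π√(0.3638/(6.10 × 9.80 × 0.2115)) = 1.07 s.

1.07 s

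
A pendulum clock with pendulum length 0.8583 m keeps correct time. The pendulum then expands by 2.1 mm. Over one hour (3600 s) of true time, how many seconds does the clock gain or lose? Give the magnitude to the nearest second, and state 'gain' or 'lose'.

T ∝ √L, so T'/T = √(0.86040/0.8583) = 1.00122.
In 3600 s of true time the clock registers 3600/1.00122 = 3595.6 s, so it loses 4 s.

lose 4 s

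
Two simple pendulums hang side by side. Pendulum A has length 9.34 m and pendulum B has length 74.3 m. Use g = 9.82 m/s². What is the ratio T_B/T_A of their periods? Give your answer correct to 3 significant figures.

T ∝ √L, so T_B/T_A = √(L_B/L_A) = √(74.3/9.34) = 2.82.

2.82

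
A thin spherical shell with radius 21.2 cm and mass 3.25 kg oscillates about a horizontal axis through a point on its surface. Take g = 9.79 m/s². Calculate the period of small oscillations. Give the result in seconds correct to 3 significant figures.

1.19 s

I_cm = (2/3)mr² = 0.09738 kg·m². The pivot is at distance d = 0.212 m from the centre of mass.
By the parallel-axis theorem, I = I_cm + md² = 0.09738 + 0.1461 = 0.2434 kg·m².
T = 2π√(I/(mgd)) = 2π√(0.2434/(3.25 × 9.79 × 0.212)) = 1.19 s.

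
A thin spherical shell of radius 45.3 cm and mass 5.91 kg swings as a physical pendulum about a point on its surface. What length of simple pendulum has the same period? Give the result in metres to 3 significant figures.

0.755 m

The equivalent simple-pendulum length is L_eq = I/(md), where I is about the pivot and d = 0.4530 m.
I_cm = (2/3)mR² = 0.8085 kg·m², so I = I_cm + md² = 0.8085 + 1.213 = 2.021 kg·m².
L_eq = 2.021/(5.91 × 0.4530) = 0.755 m.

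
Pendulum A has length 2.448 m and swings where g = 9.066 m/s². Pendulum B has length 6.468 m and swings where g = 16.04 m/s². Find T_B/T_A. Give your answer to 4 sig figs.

T = 2π√(L/g), so T_B/T_A = √((L_B/g_B)/(L_A/g_A)) = √((6.468/16.04)/(2.448/9.066)) = 1.222.

1.222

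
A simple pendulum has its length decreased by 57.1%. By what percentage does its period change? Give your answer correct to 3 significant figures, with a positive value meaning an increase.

-34.5%

T ∝ √L, so T'/T = √(0.4290) = 0.6550.
Percentage change in T = (0.6550 − 1) × 100% = -34.5%.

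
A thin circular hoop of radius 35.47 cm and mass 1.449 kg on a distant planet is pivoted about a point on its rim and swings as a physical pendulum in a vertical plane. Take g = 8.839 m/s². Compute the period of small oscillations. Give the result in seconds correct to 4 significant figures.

I_cm = mr² = 0.18230 kg·m². The pivot is at distance d = 0.3547 m from the centre of mass.
By the parallel-axis theorem, I = I_cm + md² = 0.18230 + 0.18230 = 0.36460 kg·m².
T = 2π√(I/(mgd)) = 2π√(0.36460/(1.449 × 8.839 × 0.3547)) = 1.780 s.

1.780 s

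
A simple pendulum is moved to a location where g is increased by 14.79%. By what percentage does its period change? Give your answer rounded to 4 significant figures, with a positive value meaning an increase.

T ∝ 1/√g, so T'/T = 1/√(1.1479) = 0.93336.
Percentage change in T = (0.93336 − 1) × 100% = -6.664%.

-6.664%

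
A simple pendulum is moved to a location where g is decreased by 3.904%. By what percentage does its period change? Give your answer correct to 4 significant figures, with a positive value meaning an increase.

2.011%

T ∝ 1/√g, so T'/T = 1/√(0.96096) = 1.0201.
Percentage change in T = (1.0201 − 1) × 100% = 2.011%.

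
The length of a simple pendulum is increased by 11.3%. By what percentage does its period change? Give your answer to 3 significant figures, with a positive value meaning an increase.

5.50%

T ∝ √L, so T'/T = √(1.113) = 1.055.
Percentage change in T = (1.055 − 1) × 100% = 5.50%.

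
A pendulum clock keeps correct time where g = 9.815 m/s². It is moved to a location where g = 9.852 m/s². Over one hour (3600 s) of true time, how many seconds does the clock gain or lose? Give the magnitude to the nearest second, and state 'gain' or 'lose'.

The clock's period scales as T ∝ 1/√g, so T'/T = √(9.815/9.852) = 0.998120.
In 3600 s of true time the clock registers 3600/0.998120 = 3606.8 s, so it gains 7 s.

gain 7 s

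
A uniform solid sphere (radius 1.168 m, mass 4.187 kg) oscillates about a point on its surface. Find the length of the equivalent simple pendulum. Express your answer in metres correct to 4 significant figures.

The equivalent simple-pendulum length is L_eq = I/(md), where I is about the pivot and d = 1.1680 m.
I_cm = (2/5)mR² = 2.2848 kg·m², so I = I_cm + md² = 2.2848 + 5.7120 = 7.9968 kg·m².
L_eq = 7.9968/(4.187 × 1.1680) = 1.635 m.

1.635 m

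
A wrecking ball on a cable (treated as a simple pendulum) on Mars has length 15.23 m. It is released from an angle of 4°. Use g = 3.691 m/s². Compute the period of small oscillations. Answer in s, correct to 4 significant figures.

12.76 s

T = 2π√(L/g) = 2π√(15.23/3.691) = 2π × 2.0313 = 12.76 s.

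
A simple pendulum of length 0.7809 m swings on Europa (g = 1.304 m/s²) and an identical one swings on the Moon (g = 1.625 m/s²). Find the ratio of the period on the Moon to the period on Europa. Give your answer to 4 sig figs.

T ∝ 1/√g, so T₂/T₁ = √(g₁/g₂) = √(1.304/1.625) = 0.8958.

0.8958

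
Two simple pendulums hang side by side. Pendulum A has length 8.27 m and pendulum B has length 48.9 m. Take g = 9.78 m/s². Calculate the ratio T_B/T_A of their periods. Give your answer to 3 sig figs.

2.43

T ∝ √L, so T_B/T_A = √(L_B/L_A) = √(48.9/8.27) = 2.43.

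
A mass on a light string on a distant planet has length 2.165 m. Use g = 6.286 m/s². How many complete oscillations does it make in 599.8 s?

162

T = 2π√(L/g) = 2π√(2.165/6.286) = 3.6874 s.
Number of complete oscillations = ⌊599.8/3.6874⌋ = ⌊162.66⌋ = 162.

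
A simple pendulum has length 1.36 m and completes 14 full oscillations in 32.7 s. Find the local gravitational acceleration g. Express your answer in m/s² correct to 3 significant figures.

T = 32.7/14 = 2.336 s.
From T = 2π√(L/g), g = 4π²L/T² = 4π² × 1.36/2.336² = 9.84 m/s².

9.84 m/s²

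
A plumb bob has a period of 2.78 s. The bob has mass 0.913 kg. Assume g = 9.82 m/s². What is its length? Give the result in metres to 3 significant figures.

From T = 2π√(L/g), L = gT²/(4π²) = 9.82 × 2.780²/(4π²) = 1.92 m.

1.92 m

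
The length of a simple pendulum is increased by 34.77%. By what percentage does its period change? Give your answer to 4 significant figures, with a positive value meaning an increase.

T ∝ √L, so T'/T = √(1.3477) = 1.1609.
Percentage change in T = (1.1609 − 1) × 100% = 16.09%.

16.09%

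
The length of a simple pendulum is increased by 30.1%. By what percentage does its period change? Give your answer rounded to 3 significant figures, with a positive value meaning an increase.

14.1%

T ∝ √L, so T'/T = √(1.301) = 1.141.
Percentage change in T = (1.141 − 1) × 100% = 14.1%.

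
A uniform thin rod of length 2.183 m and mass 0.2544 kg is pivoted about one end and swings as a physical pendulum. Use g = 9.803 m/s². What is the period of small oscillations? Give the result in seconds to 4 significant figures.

2.421 s

For a physical pendulum T = 2π√(I/(mgd)), with d = 1.0915 m from pivot to centre of mass.
I_cm = mL²/12 = 0.2544 × 2.183²/12 = 0.10103 kg·m²; I = I_cm + md² = 0.10103 + 0.2544 × 1.0915² = 0.40411 kg·m².
T = 2π√(0.40411/(0.2544 × 9.803 × 1.0915)) = 2.421 s.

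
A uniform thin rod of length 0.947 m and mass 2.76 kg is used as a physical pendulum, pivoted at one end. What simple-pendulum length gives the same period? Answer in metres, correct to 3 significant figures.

0.631 m

The equivalent simple-pendulum length is L_eq = I/(md), where I is about the pivot and d = 0.4735 m.
I_cm = (1/12)mL² = 0.2063 kg·m², so I = I_cm + md² = 0.2063 + 0.6188 = 0.8251 kg·m².
L_eq = 0.8251/(2.76 × 0.4735) = 0.631 m.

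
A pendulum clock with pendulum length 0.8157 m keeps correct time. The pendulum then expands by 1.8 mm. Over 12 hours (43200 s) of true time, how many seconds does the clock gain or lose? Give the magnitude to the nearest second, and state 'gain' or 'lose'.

T ∝ √L, so T'/T = √(0.81750/0.8157) = 1.00110.
In 43200 s of true time the clock registers 43200/1.00110 = 43152.4 s, so it loses 48 s.

lose 48 s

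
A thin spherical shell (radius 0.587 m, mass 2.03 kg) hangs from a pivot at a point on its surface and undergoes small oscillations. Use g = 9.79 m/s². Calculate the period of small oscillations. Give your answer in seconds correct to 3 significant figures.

1.99 s

I_cm = (2/3)mr² = 0.4663 kg·m². The pivot is at distance d = 0.587 m from the centre of mass.
By the parallel-axis theorem, I = I_cm + md² = 0.4663 + 0.6995 = 1.166 kg·m².
T = 2π√(I/(mgd)) = 2π√(1.166/(2.03 × 9.79 × 0.587)) = 1.99 s.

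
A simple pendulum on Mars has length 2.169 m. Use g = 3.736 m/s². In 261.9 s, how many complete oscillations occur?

54

T = 2π√(L/g) = 2π√(2.169/3.736) = 4.7875 s.
Number of complete oscillations = ⌊261.9/4.7875⌋ = ⌊54.705⌋ = 54.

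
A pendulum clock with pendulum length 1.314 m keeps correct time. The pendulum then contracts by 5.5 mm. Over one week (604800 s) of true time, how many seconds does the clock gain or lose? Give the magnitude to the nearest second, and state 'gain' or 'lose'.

gain 1270 s

T ∝ √L, so T'/T = √(1.30850/1.314) = 0.997905.
In 604800 s of true time the clock registers 604800/0.997905 = 606069.7 s, so it gains 1270 s.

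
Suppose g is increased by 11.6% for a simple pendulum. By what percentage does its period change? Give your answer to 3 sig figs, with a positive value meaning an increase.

-5.34%

T ∝ 1/√g, so T'/T = 1/√(1.116) = 0.9466.
Percentage change in T = (0.9466 − 1) × 100% = -5.34%.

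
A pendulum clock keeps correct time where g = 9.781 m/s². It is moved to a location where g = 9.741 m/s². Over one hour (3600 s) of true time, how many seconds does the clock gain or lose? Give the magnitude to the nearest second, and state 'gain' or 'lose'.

The clock's period scales as T ∝ 1/√g, so T'/T = √(9.781/9.741) = 1.00205.
In 3600 s of true time the clock registers 3600/1.00205 = 3592.6 s, so it loses 7 s.

lose 7 s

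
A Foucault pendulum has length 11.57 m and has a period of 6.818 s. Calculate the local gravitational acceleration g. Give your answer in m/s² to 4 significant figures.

From T = 2π√(L/g), g = 4π²L/T² = 4π² × 11.57/6.8180² = 9.826 m/s².

9.826 m/s²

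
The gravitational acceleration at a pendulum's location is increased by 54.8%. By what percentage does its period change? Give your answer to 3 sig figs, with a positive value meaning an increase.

-19.6%

T ∝ 1/√g, so T'/T = 1/√(1.548) = 0.8037.
Percentage change in T = (0.8037 − 1) × 100% = -19.6%.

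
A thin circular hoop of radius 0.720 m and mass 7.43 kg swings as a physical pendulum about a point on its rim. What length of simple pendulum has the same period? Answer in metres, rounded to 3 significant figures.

The equivalent simple-pendulum length is L_eq = I/(md), where I is about the pivot and d = 0.7200 m.
I_cm = mR² = 3.852 kg·m², so I = I_cm + md² = 3.852 + 3.852 = 7.703 kg·m².
L_eq = 7.703/(7.43 × 0.7200) = 1.44 m.

1.44 m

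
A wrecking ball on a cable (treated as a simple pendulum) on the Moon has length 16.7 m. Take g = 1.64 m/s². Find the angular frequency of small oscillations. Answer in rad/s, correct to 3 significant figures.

ω = √(g/L) = √(1.64/16.7) = 0.313 rad/s.

0.313 rad/s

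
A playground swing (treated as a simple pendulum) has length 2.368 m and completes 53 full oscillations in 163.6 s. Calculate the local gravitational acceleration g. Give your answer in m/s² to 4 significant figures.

9.811 m/s²

T = 163.6/53 = 3.0868 s.
From T = 2π√(L/g), g = 4π²L/T² = 4π² × 2.368/3.0868² = 9.811 m/s².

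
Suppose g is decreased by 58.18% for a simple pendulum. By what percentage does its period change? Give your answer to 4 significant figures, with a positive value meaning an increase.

T ∝ 1/√g, so T'/T = 1/√(0.41820) = 1.5464.
Percentage change in T = (1.5464 − 1) × 100% = 54.64%.

54.64%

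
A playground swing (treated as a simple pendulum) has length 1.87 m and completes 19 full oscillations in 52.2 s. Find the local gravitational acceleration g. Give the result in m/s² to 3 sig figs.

9.78 m/s²

T = 52.2/19 = 2.747 s.
From T = 2π√(L/g), g = 4π²L/T² = 4π² × 1.87/2.747² = 9.78 m/s².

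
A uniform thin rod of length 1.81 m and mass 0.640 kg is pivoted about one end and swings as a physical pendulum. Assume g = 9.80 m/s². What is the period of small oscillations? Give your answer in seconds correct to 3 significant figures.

For a physical pendulum T = 2π√(I/(mgd)), with d = 0.9050 m from pivot to centre of mass.
I_cm = mL²/12 = 0.640 × 1.81²/12 = 0.1747 kg·m²; I = I_cm + md² = 0.1747 + 0.640 × 0.9050² = 0.6989 kg·m².
T = 2π√(0.6989/(0.640 × 9.80 × 0.9050)) = 2.20 s.

2.20 s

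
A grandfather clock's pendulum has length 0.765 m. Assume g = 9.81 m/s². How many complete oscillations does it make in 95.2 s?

T = 2π√(L/g) = 2π√(0.765/9.81) = 1.755 s.
Number of complete oscillations = ⌊95.2/1.755⌋ = ⌊54.26⌋ = 54.

54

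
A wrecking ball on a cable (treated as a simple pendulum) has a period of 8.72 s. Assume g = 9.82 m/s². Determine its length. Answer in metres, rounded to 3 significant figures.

18.9 m

From T = 2π√(L/g), L = gT²/(4π²) = 9.82 × 8.720²/(4π²) = 18.9 m.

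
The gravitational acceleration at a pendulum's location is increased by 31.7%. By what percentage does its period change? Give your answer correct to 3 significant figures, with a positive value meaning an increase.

-12.9%

T ∝ 1/√g, so T'/T = 1/√(1.317) = 0.8714.
Percentage change in T = (0.8714 − 1) × 100% = -12.9%.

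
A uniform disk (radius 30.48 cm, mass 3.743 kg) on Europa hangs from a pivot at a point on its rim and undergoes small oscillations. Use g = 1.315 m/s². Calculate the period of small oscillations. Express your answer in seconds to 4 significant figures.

I_cm = ½mr² = 0.17387 kg·m². The pivot is at distance d = 0.3048 m from the centre of mass.
By the parallel-axis theorem, I = I_cm + md² = 0.17387 + 0.34774 = 0.52160 kg·m².
T = 2π√(I/(mgd)) = 2π√(0.52160/(3.743 × 1.315 × 0.3048)) = 3.705 s.

3.705 s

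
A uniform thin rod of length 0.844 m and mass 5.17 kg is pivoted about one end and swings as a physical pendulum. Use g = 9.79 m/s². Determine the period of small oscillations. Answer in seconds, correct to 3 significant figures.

1.51 s

For a physical pendulum T = 2π√(I/(mgd)), with d = 0.4220 m from pivot to centre of mass.
I_cm = mL²/12 = 5.17 × 0.844²/12 = 0.3069 kg·m²; I = I_cm + md² = 0.3069 + 5.17 × 0.4220² = 1.228 kg·m².
T = 2π√(1.228/(5.17 × 9.79 × 0.4220)) = 1.51 s.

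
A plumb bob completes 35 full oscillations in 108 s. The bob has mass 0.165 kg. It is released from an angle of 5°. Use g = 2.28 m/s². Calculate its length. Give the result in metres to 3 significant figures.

0.550 m

T = 108/35 = 3.086 s.
From T = 2π√(L/g), L = gT²/(4π²) = 2.28 × 3.086²/(4π²) = 0.550 m.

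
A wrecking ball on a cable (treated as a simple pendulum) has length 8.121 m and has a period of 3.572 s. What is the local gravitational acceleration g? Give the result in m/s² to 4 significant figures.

From T = 2π√(L/g), g = 4π²L/T² = 4π² × 8.121/3.5720² = 25.13 m/s².

25.13 m/s²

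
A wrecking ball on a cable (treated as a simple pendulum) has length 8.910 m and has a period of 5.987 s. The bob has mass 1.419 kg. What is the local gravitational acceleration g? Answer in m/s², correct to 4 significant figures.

From T = 2π√(L/g), g = 4π²L/T² = 4π² × 8.910/5.9870² = 9.813 m/s².

9.813 m/s²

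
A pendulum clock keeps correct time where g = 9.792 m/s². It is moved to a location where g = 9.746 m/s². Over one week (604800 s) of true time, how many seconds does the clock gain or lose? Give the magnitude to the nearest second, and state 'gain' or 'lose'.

lose 1422 s

The clock's period scales as T ∝ 1/√g, so T'/T = √(9.792/9.746) = 1.00236.
In 604800 s of true time the clock registers 604800/1.00236 = 603377.7 s, so it loses 1422 s.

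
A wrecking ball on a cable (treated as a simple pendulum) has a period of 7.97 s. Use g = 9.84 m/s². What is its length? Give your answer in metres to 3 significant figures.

From T = 2π√(L/g), L = gT²/(4π²) = 9.84 × 7.970²/(4π²) = 15.8 m.

15.8 m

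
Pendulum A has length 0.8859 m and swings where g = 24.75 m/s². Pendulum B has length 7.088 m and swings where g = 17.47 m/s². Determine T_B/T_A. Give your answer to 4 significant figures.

T = 2π√(L/g), so T_B/T_A = √((L_B/g_B)/(L_A/g_A)) = √((7.088/17.47)/(0.8859/24.75)) = 3.367.

3.367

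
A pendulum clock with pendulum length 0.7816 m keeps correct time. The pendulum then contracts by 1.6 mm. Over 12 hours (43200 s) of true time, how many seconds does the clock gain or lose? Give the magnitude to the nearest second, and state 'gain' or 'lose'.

gain 44 s

T ∝ √L, so T'/T = √(0.78000/0.7816) = 0.998976.
In 43200 s of true time the clock registers 43200/0.998976 = 43244.3 s, so it gains 44 s.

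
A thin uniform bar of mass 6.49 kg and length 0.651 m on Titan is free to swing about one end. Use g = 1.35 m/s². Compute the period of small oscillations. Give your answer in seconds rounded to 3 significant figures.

3.56 s

For a physical pendulum T = 2π√(I/(mgd)), with d = 0.3255 m from pivot to centre of mass.
I_cm = mL²/12 = 6.49 × 0.651²/12 = 0.2292 kg·m²; I = I_cm + md² = 0.2292 + 6.49 × 0.3255² = 0.9168 kg·m².
T = 2π√(0.9168/(6.49 × 1.35 × 0.3255)) = 3.56 s.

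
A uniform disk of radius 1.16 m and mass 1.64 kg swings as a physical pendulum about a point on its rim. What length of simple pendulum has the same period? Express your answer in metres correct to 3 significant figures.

The equivalent simple-pendulum length is L_eq = I/(md), where I is about the pivot and d = 1.160 m.
I_cm = ½mR² = 1.103 kg·m², so I = I_cm + md² = 1.103 + 2.207 = 3.310 kg·m².
L_eq = 3.310/(1.64 × 1.160) = 1.74 m.

1.74 m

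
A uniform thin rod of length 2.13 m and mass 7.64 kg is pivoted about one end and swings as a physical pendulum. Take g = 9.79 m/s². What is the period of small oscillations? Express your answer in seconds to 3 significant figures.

2.39 s

For a physical pendulum T = 2π√(I/(mgd)), with d = 1.065 m from pivot to centre of mass.
I_cm = mL²/12 = 7.64 × 2.13²/12 = 2.888 kg·m²; I = I_cm + md² = 2.888 + 7.64 × 1.065² = 11.55 kg·m².
T = 2π√(11.55/(7.64 × 9.79 × 1.065)) = 2.39 s.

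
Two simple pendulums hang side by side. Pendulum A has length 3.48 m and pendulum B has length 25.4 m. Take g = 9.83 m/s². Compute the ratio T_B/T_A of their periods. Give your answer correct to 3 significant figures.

T ∝ √L, so T_B/T_A = √(L_B/L_A) = √(25.4/3.48) = 2.70.

2.70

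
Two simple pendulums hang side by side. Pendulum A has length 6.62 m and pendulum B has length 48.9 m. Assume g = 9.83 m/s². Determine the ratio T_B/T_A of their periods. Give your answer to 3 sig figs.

2.72

T ∝ √L, so T_B/T_A = √(L_B/L_A) = √(48.9/6.62) = 2.72.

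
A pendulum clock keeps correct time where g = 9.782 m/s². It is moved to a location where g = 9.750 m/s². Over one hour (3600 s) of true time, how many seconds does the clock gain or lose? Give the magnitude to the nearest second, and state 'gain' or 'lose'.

lose 6 s

The clock's period scales as T ∝ 1/√g, so T'/T = √(9.782/9.750) = 1.00164.
In 3600 s of true time the clock registers 3600/1.00164 = 3594.1 s, so it loses 6 s.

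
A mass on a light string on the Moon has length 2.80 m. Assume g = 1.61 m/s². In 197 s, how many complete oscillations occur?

23

T = 2π√(L/g) = 2π√(2.80/1.61) = 8.286 s.
Number of complete oscillations = ⌊197/8.286⌋ = ⌊23.77⌋ = 23.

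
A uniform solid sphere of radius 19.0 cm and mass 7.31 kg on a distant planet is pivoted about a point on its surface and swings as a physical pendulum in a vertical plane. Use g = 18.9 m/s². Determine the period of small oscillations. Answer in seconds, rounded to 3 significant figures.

0.745 s

I_cm = (2/5)mr² = 0.1056 kg·m². The pivot is at distance d = 0.190 m from the centre of mass.
By the parallel-axis theorem, I = I_cm + md² = 0.1056 + 0.2639 = 0.3694 kg·m².
T = 2π√(I/(mgd)) = 2π√(0.3694/(7.31 × 18.9 × 0.190)) = 0.745 s.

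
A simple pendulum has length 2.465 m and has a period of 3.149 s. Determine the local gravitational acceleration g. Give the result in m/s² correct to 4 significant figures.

9.814 m/s²

From T = 2π√(L/g), g = 4π²L/T² = 4π² × 2.465/3.1490² = 9.814 m/s².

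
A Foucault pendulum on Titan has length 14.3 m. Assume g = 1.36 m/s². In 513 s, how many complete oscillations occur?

T = 2π√(L/g) = 2π√(14.3/1.36) = 20.37 s.
Number of complete oscillations = ⌊513/20.37⌋ = ⌊25.18⌋ = 25.

25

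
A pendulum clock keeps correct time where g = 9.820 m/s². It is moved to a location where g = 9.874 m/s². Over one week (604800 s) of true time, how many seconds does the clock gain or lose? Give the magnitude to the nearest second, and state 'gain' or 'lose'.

The clock's period scales as T ∝ 1/√g, so T'/T = √(9.820/9.874) = 0.997262.
In 604800 s of true time the clock registers 604800/0.997262 = 606460.6 s, so it gains 1661 s.

gain 1661 s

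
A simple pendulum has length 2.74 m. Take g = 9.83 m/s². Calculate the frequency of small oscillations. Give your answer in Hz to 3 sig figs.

T = 2π√(L/g) = 2π√(2.74/9.83) = 3.317 s, so f = 1/T = 0.301 Hz.

0.301 Hz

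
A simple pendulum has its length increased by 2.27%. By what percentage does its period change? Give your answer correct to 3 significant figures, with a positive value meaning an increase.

T ∝ √L, so T'/T = √(1.023) = 1.011.
Percentage change in T = (1.011 − 1) × 100% = 1.13%.

1.13%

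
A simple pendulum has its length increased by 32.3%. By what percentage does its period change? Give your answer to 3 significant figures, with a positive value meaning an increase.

T ∝ √L, so T'/T = √(1.323) = 1.150.
Percentage change in T = (1.150 − 1) × 100% = 15.0%.

15.0%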